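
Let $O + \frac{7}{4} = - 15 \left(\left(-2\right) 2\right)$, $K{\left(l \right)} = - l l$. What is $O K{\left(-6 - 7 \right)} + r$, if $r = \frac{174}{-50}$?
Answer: $- \frac{984773}{100} \approx -9847.7$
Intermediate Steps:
$r = - \frac{87}{25}$ ($r = 174 \left(- \frac{1}{50}\right) = - \frac{87}{25} \approx -3.48$)
$K{\left(l \right)} = - l^{2}$
$O = \frac{233}{4}$ ($O = - \frac{7}{4} - 15 \left(\left(-2\right) 2\right) = - \frac{7}{4} - -60 = - \frac{7}{4} + 60 = \frac{233}{4} \approx 58.25$)
$O K{\left(-6 - 7 \right)} + r = \frac{233 \left(- \left(-6 - 7\right)^{2}\right)}{4} - \frac{87}{25} = \frac{233 \left(- \left(-13\right)^{2}\right)}{4} - \frac{87}{25} = \frac{233 \left(\left(-1\right) 169\right)}{4} - \frac{87}{25} = \frac{233}{4} \left(-169\right) - \frac{87}{25} = - \frac{39377}{4} - \frac{87}{25} = - \frac{984773}{100}$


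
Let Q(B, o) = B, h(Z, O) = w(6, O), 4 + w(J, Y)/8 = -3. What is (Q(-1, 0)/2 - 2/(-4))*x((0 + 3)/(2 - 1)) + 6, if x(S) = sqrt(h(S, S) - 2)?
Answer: 6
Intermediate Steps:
w(J, Y) = -56 (w(J, Y) = -32 + 8*(-3) = -32 - 24 = -56)
h(Z, O) = -56
x(S) = I*sqrt(58) (x(S) = sqrt(-56 - 2) = sqrt(-58) = I*sqrt(58))
(Q(-1, 0)/2 - 2/(-4))*x((0 + 3)/(2 - 1)) + 6 = (-1/2 - 2/(-4))*(I*sqrt(58)) + 6 = (-1*1/2 - 2*(-1/4))*(I*sqrt(58)) + 6 = (-1/2 + 1/2)*(I*sqrt(58)) + 6 = 0*(I*sqrt(58)) + 6 = 0 + 6 = 6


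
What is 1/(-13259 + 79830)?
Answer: 1/66571 ≈ 1.5022e-5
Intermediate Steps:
1/(-13259 + 79830) = 1/66571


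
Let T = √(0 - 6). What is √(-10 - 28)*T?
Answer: -2*√57 ≈ -15.100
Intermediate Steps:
T = I*√6 (T = √(-6) = I*√6 ≈ 2.4495*I)
√(-10 - 28)*T = √(-10 - 28)*(I*√6) = √(-38)*(I*√6) = (I*√38)*(I*√6) = -2*√57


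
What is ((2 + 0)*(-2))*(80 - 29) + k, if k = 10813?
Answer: 10609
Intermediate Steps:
((2 + 0)*(-2))*(80 - 29) + k = ((2 + 0)*(-2))*(80 - 29) + 10813 = (2*(-2))*51 + 10813 = -4*51 + 10813 = -204 + 10813 = 10609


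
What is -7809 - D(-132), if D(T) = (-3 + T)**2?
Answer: -26034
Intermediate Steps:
-7809 - D(-132) = -7809 - (-3 - 132)**2 = -7809 - 1*(-135)**2 = -7809 - 1*18225 = -7809 - 18225 = -26034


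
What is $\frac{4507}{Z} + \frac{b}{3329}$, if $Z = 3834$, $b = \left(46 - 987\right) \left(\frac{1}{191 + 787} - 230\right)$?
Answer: $\frac{68850607825}{1040215959} \approx 66.189$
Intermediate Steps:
$b = \frac{211667599}{978}$ ($b = - 941 \left(\frac{1}{978} - 230\right) = \left(-941\right) \left(- \frac{224939}{978}\right) = \frac{211667599}{978} \approx 2.1643 \cdot 10^{5}$)
$\frac{4507}{Z} + \frac{b}{3329} = \frac{4507}{3834} + \frac{211667599}{978 \cdot 3329} = 4507 \cdot \frac{1}{3834} + \frac{211667599}{978} \cdot \frac{1}{3329} = \frac{4507}{3834} + \frac{211667599}{3255762} = \frac{68850607825}{1040215959}$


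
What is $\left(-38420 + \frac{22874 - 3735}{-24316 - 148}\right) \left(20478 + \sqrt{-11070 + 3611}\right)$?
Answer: $- \frac{9623902508541}{12232} - \frac{939926019 i \sqrt{7459}}{24464} \approx -7.8678 \cdot 10^{8} - 3.3182 \cdot 10^{6} i$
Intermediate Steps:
$\left(-38420 + \frac{22874 - 3735}{-24316 - 148}\right) \left(20478 + \sqrt{-11070 + 3611}\right) = \left(-38420 + \frac{19139}{-24464}\right) \left(20478 + \sqrt{-7459}\right) = \left(-38420 + 19139 \left(- \frac{1}{24464}\right)\right) \left(20478 + i \sqrt{7459}\right) = \left(-38420 - \frac{19139}{24464}\right) \left(20478 + i \sqrt{7459}\right) = - \frac{939926019 \left(20478 + i \sqrt{7459}\right)}{24464} = - \frac{9623902508541}{12232} - \frac{939926019 i \sqrt{7459}}{24464}$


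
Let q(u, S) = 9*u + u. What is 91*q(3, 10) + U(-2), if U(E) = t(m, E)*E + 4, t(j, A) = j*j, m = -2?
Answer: 2726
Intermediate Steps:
q(u, S) = 10*u
t(j, A) = j²
U(E) = 4 + 4*E (U(E) = (-2)²*E + 4 = 4*E + 4 = 4 + 4*E)
91*q(3, 10) + U(-2) = 91*(10*3) + (4 + 4*(-2)) = 91*30 + (4 - 8) = 2730 - 4 = 2726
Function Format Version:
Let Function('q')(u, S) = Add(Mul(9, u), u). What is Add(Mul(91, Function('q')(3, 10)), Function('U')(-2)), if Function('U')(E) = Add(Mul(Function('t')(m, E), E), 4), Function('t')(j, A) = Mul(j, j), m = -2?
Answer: 2726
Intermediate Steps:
Function('q')(u, S) = Mul(10, u)
Function('t')(j, A) = Pow(j, 2)
Function('U')(E) = Add(4, Mul(4, E)) (Function('U')(E) = Add(Mul(Pow(-2, 2), E), 4) = Add(Mul(4, E), 4) = Add(4, Mul(4, E)))
Add(Mul(91, Function('q')(3, 10)), Function('U')(-2)) = Add(Mul(91, Mul(10, 3)), Add(4, Mul(4, -2))) = Add(Mul(91, 30), Add(4, -8)) = Add(2730, -4) = 2726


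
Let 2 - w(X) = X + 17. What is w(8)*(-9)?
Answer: 207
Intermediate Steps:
w(X) = -15 - X (w(X) = 2 - (X + 17) = 2 - (17 + X) = 2 + (-17 - X) = -15 - X)
w(8)*(-9) = (-15 - 1*8)*(-9) = (-15 - 8)*(-9) = -23*(-9) = 207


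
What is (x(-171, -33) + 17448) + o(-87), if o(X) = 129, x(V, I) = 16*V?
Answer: 14841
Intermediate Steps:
(x(-171, -33) + 17448) + o(-87) = (16*(-171) + 17448) + 129 = (-2736 + 17448) + 129 = 14712 + 129 = 14841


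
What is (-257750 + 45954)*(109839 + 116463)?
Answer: -47929858392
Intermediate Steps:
(-257750 + 45954)*(109839 + 116463) = -211796*226302 = -47929858392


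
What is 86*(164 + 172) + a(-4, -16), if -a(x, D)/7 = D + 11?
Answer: 28931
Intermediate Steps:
a(x, D) = -77 - 7*D (a(x, D) = -7*(D + 11) = -7*(11 + D) = -77 - 7*D)
86*(164 + 172) + a(-4, -16) = 86*(164 + 172) + (-77 - 7*(-16)) = 86*336 + (-77 + 112) = 28896 + 35 = 28931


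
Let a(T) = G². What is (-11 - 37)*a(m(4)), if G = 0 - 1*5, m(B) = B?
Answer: -1200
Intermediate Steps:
G = -5 (G = 0 - 5 = -5)
a(T) = 25 (a(T) = (-5)² = 25)
(-11 - 37)*a(m(4)) = (-11 - 37)*25 = -48*25 = -1200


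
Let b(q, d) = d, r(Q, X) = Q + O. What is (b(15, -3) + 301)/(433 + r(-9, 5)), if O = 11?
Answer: 298/435 ≈ 0.68506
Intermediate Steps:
r(Q, X) = 11 + Q (r(Q, X) = Q + 11 = 11 + Q)
(b(15, -3) + 301)/(433 + r(-9, 5)) = (-3 + 301)/(433 + (11 - 9)) = 298/(433 + 2) = 298/435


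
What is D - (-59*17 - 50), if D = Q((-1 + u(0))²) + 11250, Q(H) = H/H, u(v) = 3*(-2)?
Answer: 12304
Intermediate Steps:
u(v) = -6
Q(H) = 1
D = 11251 (D = 1 + 11250 = 11251)
D - (-59*17 - 50) = 11251 - (-59*17 - 50) = 11251 - (-1003 - 50) = 11251 - 1*(-1053) = 11251 + 1053 = 12304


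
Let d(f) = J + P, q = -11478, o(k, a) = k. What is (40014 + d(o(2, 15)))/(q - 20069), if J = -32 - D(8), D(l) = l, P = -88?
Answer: -39886/31547 ≈ -1.2643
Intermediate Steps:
J = -40 (J = -32 - 1*8 = -32 - 8 = -40)
d(f) = -128 (d(f) = -40 - 88 = -128)
(40014 + d(o(2, 15)))/(q - 20069) = (40014 - 128)/(-11478 - 20069) = 39886/(-31547) = 39886*(-1/31547) = -39886/31547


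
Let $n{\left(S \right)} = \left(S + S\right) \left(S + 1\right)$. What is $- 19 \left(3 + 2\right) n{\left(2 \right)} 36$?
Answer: $-41040$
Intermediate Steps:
$n{\left(S \right)} = 2 S \left(1 + S\right)$
$- 19 \left(3 + 2\right) n{\left(2 \right)} 36 = - 19 \left(3 + 2\right) 2 \cdot 2 \left(1 + 2\right) 36 = - 19 \cdot 5 \cdot 2 \cdot 2 \cdot 3 \cdot 36 = - 19 \cdot 5 \cdot 12 \cdot 36 = \left(-19\right) 60 \cdot 36 = \left(-1140\right) 36 = -41040$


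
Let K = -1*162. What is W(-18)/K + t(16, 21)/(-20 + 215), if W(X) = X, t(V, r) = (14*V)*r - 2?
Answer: 14171/585 ≈ 24.224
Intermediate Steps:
t(V, r) = -2 + 14*V*r (t(V, r) = 14*V*r - 2 = -2 + 14*V*r)
K = -162
W(-18)/K + t(16, 21)/(-20 + 215) = -18/(-162) + (-2 + 14*16*21)/(-20 + 215) = -18*(-1/162) + (-2 + 4704)/195 = ⅑ + 4702*(1/195) = ⅑ + 4702/195 = 14171/585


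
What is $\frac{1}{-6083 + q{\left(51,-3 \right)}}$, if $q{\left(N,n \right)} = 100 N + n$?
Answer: $- \frac{1}{986} \approx -0.0010142$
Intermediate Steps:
$q{\left(N,n \right)} = n + 100 N$
$\frac{1}{-6083 + q{\left(51,-3 \right)}} = \frac{1}{-6083 + \left(-3 + 100 \cdot 51\right)} = \frac{1}{-6083 + \left(-3 + 5100\right)} = \frac{1}{-6083 + 5097} = \frac{1}{-986} = - \frac{1}{986}$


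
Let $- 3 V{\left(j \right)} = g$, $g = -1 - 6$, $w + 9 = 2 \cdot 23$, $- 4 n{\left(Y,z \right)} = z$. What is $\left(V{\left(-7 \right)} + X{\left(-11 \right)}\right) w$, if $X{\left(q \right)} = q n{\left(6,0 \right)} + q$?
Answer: $- \frac{962}{3} \approx -320.67$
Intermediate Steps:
$n{\left(Y,z \right)} = - \frac{z}{4}$
$w = 37$ ($w = -9 + 2 \cdot 23 = -9 + 46 = 37$)
$g = -7$ ($g = -1 - 6 = -7$)
$V{\left(j \right)} = \frac{7}{3}$ ($V{\left(j \right)} = \left(- \frac{1}{3}\right) \left(-7\right) = \frac{7}{3}$)
$X{\left(q \right)} = q$ ($X{\left(q \right)} = q \left(\left(- \frac{1}{4}\right) 0\right) + q = q 0 + q = 0 + q = q$)
$\left(V{\left(-7 \right)} + X{\left(-11 \right)}\right) w = \left(\frac{7}{3} - 11\right) 37 = \left(- \frac{26}{3}\right) 37 = - \frac{962}{3}$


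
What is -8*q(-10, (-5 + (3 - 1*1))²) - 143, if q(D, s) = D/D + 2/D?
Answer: -747/5 ≈ -149.40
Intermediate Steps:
q(D, s) = 1 + 2/D
-8*q(-10, (-5 + (3 - 1*1))²) - 143 = -8*(2 - 10)/(-10) - 143 = -(-4)*(-8)/5 - 143 = -8*⅘ - 143 = -32/5 - 143 = -747/5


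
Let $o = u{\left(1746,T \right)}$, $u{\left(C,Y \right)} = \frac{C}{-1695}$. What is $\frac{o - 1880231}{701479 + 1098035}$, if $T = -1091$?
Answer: $- \frac{1062331097}{1016725410} \approx -1.0449$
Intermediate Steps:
$u{\left(C,Y \right)} = - \frac{C}{1695}$ ($u{\left(C,Y \right)} = C \left(- \frac{1}{1695}\right) = - \frac{C}{1695}$)
$o = - \frac{582}{565}$ ($o = \left(- \frac{1}{1695}\right) 1746 = - \frac{582}{565} \approx -1.0301$)
$\frac{o - 1880231}{701479 + 1098035} = \frac{- \frac{582}{565} - 1880231}{701479 + 1098035} = - \frac{1062331097}{565 \cdot 1799514} = \left(- \frac{1062331097}{565}\right) \frac{1}{1799514} = - \frac{1062331097}{1016725410}$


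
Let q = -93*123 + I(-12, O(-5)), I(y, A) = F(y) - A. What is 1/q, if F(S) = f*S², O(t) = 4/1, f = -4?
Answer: -1/12019 ≈ -8.3202e-5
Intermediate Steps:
O(t) = 4 (O(t) = 4*1 = 4)
F(S) = -4*S²
I(y, A) = -A - 4*y² (I(y, A) = -4*y² - A = -A - 4*y²)
q = -12019 (q = -93*123 + (-1*4 - 4*(-12)²) = -11439 + (-4 - 4*144) = -11439 + (-4 - 576) = -11439 - 580 = -12019)
1/q = 1/(-12019) = -1/12019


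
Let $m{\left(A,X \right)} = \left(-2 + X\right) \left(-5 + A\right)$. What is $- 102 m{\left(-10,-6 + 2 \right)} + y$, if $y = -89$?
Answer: $-9269$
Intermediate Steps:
$m{\left(A,X \right)} = \left(-5 + A\right) \left(-2 + X\right)$
$- 102 m{\left(-10,-6 + 2 \right)} + y = - 102 \left(10 - 5 \left(-6 + 2\right) - -20 - 10 \left(-6 + 2\right)\right) - 89 = - 102 \left(10 - -20 + 20 - -40\right) - 89 = - 102 \left(10 + 20 + 20 + 40\right) - 89 = \left(-102\right) 90 - 89 = -9180 - 89 = -9269$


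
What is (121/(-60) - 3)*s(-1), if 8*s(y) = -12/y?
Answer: -301/40 ≈ -7.5250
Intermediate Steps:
s(y) = -3/(2*y) (s(y) = (-12/y)/8 = -3/(2*y))
(121/(-60) - 3)*s(-1) = (121/(-60) - 3)*(-3/2/(-1)) = (121*(-1/60) - 3)*(-3/2*(-1)) = (-121/60 - 3)*(3/2) = -301/60*3/2 = -301/40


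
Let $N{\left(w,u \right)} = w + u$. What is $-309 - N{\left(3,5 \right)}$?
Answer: $-317$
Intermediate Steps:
$N{\left(w,u \right)} = u + w$
$-309 - N{\left(3,5 \right)} = -309 - \left(5 + 3\right) = -309 - 8 = -317$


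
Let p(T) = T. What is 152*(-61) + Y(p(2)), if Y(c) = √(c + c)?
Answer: -9270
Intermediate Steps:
Y(c) = √2*√c (Y(c) = √(2*c) = √2*√c)
152*(-61) + Y(p(2)) = 152*(-61) + √2*√2 = -9272 + 2 = -9270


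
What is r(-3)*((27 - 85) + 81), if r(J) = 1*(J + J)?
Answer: -138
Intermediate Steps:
r(J) = 2*J (r(J) = 1*(2*J) = 2*J)
r(-3)*((27 - 85) + 81) = (2*(-3))*((27 - 85) + 81) = -6*(-58 + 81) = -6*23 = -138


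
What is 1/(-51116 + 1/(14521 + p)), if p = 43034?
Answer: -57555/2941981379 ≈ -1.9563e-5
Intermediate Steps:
1/(-51116 + 1/(14521 + p)) = 1/(-51116 + 1/(14521 + 43034)) = 1/(-51116 + 1/57555) = 1/(-2941981379/57555) = -57555/2941981379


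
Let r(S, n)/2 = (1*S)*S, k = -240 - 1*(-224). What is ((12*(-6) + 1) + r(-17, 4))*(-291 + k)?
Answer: -155649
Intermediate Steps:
k = -16 (k = -240 + 224 = -16)
r(S, n) = 2*S**2 (r(S, n) = 2*((1*S)*S) = 2*(S*S) = 2*S**2)
((12*(-6) + 1) + r(-17, 4))*(-291 + k) = ((12*(-6) + 1) + 2*(-17)**2)*(-291 - 16) = ((-72 + 1) + 2*289)*(-307) = (-71 + 578)*(-307) = 507*(-307) = -155649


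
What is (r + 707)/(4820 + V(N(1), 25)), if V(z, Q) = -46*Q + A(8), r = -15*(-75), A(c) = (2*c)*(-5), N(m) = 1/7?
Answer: 916/1795 ≈ 0.51031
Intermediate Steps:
N(m) = ⅐
A(c) = -10*c
r = 1125
V(z, Q) = -80 - 46*Q (V(z, Q) = -46*Q - 10*8 = -46*Q - 80 = -80 - 46*Q)
(r + 707)/(4820 + V(N(1), 25)) = (1125 + 707)/(4820 + (-80 - 46*25)) = 1832/(4820 + (-80 - 1150)) = 1832/(4820 - 1230) = 1832/3590 = 1832*(1/3590) = 916/1795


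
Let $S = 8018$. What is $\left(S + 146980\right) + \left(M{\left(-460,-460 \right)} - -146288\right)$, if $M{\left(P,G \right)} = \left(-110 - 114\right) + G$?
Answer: $300602$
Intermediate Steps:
$M{\left(P,G \right)} = -224 + G$
$\left(S + 146980\right) + \left(M{\left(-460,-460 \right)} - -146288\right) = \left(8018 + 146980\right) - -145604 = 154998 + \left(-684 + 146288\right) = 154998 + 145604 = 300602$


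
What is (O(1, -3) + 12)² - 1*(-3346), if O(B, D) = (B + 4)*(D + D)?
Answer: 3670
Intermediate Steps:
O(B, D) = 2*D*(4 + B) (O(B, D) = (4 + B)*(2*D) = 2*D*(4 + B))
(O(1, -3) + 12)² - 1*(-3346) = (2*(-3)*(4 + 1) + 12)² - 1*(-3346) = (2*(-3)*5 + 12)² + 3346 = (-30 + 12)² + 3346 = (-18)² + 3346 = 324 + 3346 = 3670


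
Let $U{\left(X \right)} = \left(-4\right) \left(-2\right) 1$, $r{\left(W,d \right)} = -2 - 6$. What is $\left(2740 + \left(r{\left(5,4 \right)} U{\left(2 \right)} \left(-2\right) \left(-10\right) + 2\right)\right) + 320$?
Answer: $1782$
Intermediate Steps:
$r{\left(W,d \right)} = -8$ ($r{\left(W,d \right)} = -2 - 6 = -8$)
$U{\left(X \right)} = 8$ ($U{\left(X \right)} = 8 \cdot 1 = 8$)
$\left(2740 + \left(r{\left(5,4 \right)} U{\left(2 \right)} \left(-2\right) \left(-10\right) + 2\right)\right) + 320 = \left(2740 + \left(\left(-8\right) 8 \left(-2\right) \left(-10\right) + 2\right)\right) + 320 = \left(2740 + \left(\left(-64\right) \left(-2\right) \left(-10\right) + 2\right)\right) + 320 = \left(2740 + \left(128 \left(-10\right) + 2\right)\right) + 320 = \left(2740 + \left(-1280 + 2\right)\right) + 320 = \left(2740 - 1278\right) + 320 = 1462 + 320 = 1782$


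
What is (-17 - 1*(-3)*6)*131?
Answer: 131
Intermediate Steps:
(-17 - 1*(-3)*6)*131 = (-17 + 3*6)*131 = (-17 + 18)*131 = 1*131 = 131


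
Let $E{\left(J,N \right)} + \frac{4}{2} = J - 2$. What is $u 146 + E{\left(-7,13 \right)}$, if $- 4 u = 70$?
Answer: $-2566$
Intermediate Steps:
$E{\left(J,N \right)} = -4 + J$ ($E{\left(J,N \right)} = -2 + \left(J - 2\right) = -2 + \left(-2 + J\right) = -4 + J$)
$u = - \frac{35}{2}$ ($u = \left(- \frac{1}{4}\right) 70 = - \frac{35}{2} \approx -17.5$)
$u 146 + E{\left(-7,13 \right)} = \left(- \frac{35}{2}\right) 146 - 11 = -2555 - 11 = -2566$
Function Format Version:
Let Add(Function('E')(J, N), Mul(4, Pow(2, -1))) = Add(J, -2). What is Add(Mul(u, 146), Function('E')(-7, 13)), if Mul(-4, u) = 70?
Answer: -2566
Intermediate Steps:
Function('E')(J, N) = Add(-4, J) (Function('E')(J, N) = Add(-2, Add(J, -2)) = Add(-2, Add(-2, J)) = Add(-4, J))
u = Rational(-35, 2) (u = Mul(Rational(-1, 4), 70) = Rational(-35, 2) ≈ -17.500)
Add(Mul(u, 146), Function('E')(-7, 13)) = Add(Mul(Rational(-35, 2), 146), Add(-4, -7)) = Add(-2555, -11) = -2566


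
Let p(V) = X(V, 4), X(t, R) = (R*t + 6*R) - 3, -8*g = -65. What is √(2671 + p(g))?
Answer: √10898/2 ≈ 52.197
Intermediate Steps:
g = 65/8 (g = -⅛*(-65) = 65/8 ≈ 8.1250)
X(t, R) = -3 + 6*R + R*t (X(t, R) = (6*R + R*t) - 3 = -3 + 6*R + R*t)
p(V) = 21 + 4*V (p(V) = -3 + 6*4 + 4*V = -3 + 24 + 4*V = 21 + 4*V)
√(2671 + p(g)) = √(2671 + (21 + 4*(65/8))) = √(2671 + (21 + 65/2)) = √(2671 + 107/2) = √(5449/2) = √10898/2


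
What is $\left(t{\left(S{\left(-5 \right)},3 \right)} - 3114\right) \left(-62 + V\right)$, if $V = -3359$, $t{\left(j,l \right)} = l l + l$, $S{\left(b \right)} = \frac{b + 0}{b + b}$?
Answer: $10611942$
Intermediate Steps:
$S{\left(b \right)} = \frac{1}{2}$ ($S{\left(b \right)} = \frac{b}{2 b} = b \frac{1}{2 b} = \frac{1}{2}$)
$t{\left(j,l \right)} = l + l^{2}$ ($t{\left(j,l \right)} = l^{2} + l = l + l^{2}$)
$\left(t{\left(S{\left(-5 \right)},3 \right)} - 3114\right) \left(-62 + V\right) = \left(3 \left(1 + 3\right) - 3114\right) \left(-62 - 3359\right) = \left(3 \cdot 4 - 3114\right) \left(-3421\right) = \left(12 - 3114\right) \left(-3421\right) = \left(-3102\right) \left(-3421\right) = 10611942$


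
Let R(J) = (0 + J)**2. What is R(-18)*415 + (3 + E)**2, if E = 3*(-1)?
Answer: 134460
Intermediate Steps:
E = -3
R(J) = J**2
R(-18)*415 + (3 + E)**2 = (-18)**2*415 + (3 - 3)**2 = 324*415 + 0**2 = 134460 + 0 = 134460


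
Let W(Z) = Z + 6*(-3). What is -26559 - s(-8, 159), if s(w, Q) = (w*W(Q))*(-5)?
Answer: -32199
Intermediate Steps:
W(Z) = -18 + Z (W(Z) = Z - 18 = -18 + Z)
s(w, Q) = -5*w*(-18 + Q) (s(w, Q) = (w*(-18 + Q))*(-5) = -5*w*(-18 + Q))
-26559 - s(-8, 159) = -26559 - 5*(-8)*(18 - 1*159) = -26559 - 5*(-8)*(18 - 159) = -26559 - 5*(-8)*(-141) = -26559 - 1*5640 = -26559 - 5640 = -32199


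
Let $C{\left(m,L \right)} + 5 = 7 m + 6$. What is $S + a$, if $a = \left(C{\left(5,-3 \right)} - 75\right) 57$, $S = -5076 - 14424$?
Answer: $-21723$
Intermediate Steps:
$S = -19500$ ($S = -5076 - 14424 = -19500$)
$C{\left(m,L \right)} = 1 + 7 m$ ($C{\left(m,L \right)} = -5 + \left(7 m + 6\right) = -5 + \left(6 + 7 m\right) = 1 + 7 m$)
$a = -2223$ ($a = \left(\left(1 + 7 \cdot 5\right) - 75\right) 57 = \left(\left(1 + 35\right) - 75\right) 57 = \left(36 - 75\right) 57 = \left(-39\right) 57 = -2223$)
$S + a = -19500 - 2223 = -21723$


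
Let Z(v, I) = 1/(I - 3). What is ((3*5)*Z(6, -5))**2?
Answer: 225/64 ≈ 3.5156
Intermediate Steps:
Z(v, I) = 1/(-3 + I)
((3*5)*Z(6, -5))**2 = ((3*5)/(-3 - 5))**2 = (15/(-8))**2 = (15*(-1/8))**2 = (-15/8)**2 = 225/64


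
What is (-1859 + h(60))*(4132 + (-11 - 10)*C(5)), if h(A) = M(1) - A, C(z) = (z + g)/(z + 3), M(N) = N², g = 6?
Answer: -31479175/4 ≈ -7.8698e+6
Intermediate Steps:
C(z) = (6 + z)/(3 + z) (C(z) = (z + 6)/(z + 3) = (6 + z)/(3 + z))
h(A) = 1 - A (h(A) = 1² - A = 1 - A)
(-1859 + h(60))*(4132 + (-11 - 10)*C(5)) = (-1859 + (1 - 1*60))*(4132 + (-11 - 10)*((6 + 5)/(3 + 5))) = (-1859 + (1 - 60))*(4132 - 21*11/8) = (-1859 - 59)*(4132 - 21*11/8) = -1918*(4132 - 21*11/8) = -1918*(4132 - 231/8) = -1918*32825/8 = -31479175/4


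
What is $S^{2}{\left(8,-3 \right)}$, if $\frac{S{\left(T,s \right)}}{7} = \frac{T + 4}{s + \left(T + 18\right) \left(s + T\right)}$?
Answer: $\frac{7056}{16129} \approx 0.43747$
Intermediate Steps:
$S{\left(T,s \right)} = \frac{7 \left(4 + T\right)}{s + \left(18 + T\right) \left(T + s\right)}$ ($S{\left(T,s \right)} = 7 \frac{T + 4}{s + \left(T + 18\right) \left(s + T\right)} = 7 \frac{4 + T}{s + \left(18 + T\right) \left(T + s\right)} = \frac{7 \left(4 + T\right)}{s + \left(18 + T\right) \left(T + s\right)}$)
$S^{2}{\left(8,-3 \right)} = \left(\frac{7 \left(4 + 8\right)}{8^{2} + 18 \cdot 8 + 19 \left(-3\right) + 8 \left(-3\right)}\right)^{2} = \left(7 \frac{1}{64 + 144 - 57 - 24} \cdot 12\right)^{2} = \left(7 \cdot \frac{1}{127} \cdot 12\right)^{2} = \left(\frac{84}{127}\right)^{2} = \frac{7056}{16129}$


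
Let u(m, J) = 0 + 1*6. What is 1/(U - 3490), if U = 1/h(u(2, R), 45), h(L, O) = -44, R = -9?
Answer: -44/153561 ≈ -0.00028653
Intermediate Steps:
u(m, J) = 6 (u(m, J) = 0 + 6 = 6)
U = -1/44 (U = 1/(-44) = -1/44 ≈ -0.022727)
1/(U - 3490) = 1/(-1/44 - 3490) = 1/(-153561/44) = -44/153561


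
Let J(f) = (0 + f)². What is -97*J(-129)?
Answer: -1614177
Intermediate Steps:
J(f) = f²
-97*J(-129) = -97*(-129)² = -97*16641 = -1614177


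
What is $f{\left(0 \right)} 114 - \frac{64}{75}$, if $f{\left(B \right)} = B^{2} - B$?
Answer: $- \frac{64}{75} \approx -0.85333$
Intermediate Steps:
$f{\left(0 \right)} 114 - \frac{64}{75} = 0 \left(-1 + 0\right) 114 - \frac{64}{75} = 0 \left(-1\right) 114 - \frac{64}{75} = 0 \cdot 114 - \frac{64}{75} = 0 - \frac{64}{75} = - \frac{64}{75}$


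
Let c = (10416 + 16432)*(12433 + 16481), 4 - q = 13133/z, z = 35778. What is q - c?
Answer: -27773855620037/35778 ≈ -7.7628e+8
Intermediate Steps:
q = 129979/35778 (q = 4 - 13133/35778 = 129979/35778 ≈ 3.6329)
c = 776283072 (c = 26848*28914 = 776283072)
q - c = 129979/35778 - 1*776283072 = 129979/35778 - 776283072 = -27773855620037/35778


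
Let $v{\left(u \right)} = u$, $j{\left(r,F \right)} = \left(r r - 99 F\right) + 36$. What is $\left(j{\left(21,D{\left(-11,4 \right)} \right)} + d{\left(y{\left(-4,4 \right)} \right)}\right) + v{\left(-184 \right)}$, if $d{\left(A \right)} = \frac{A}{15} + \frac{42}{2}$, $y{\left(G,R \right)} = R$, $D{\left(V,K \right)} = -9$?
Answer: $\frac{18079}{15} \approx 1205.3$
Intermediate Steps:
$j{\left(r,F \right)} = 36 + r^{2} - 99 F$ ($j{\left(r,F \right)} = \left(r^{2} - 99 F\right) + 36 = 36 + r^{2} - 99 F$)
$d{\left(A \right)} = 21 + \frac{A}{15}$ ($d{\left(A \right)} = A \frac{1}{15} + 42 \cdot \frac{1}{2} = \frac{A}{15} + 21 = 21 + \frac{A}{15}$)
$\left(j{\left(21,D{\left(-11,4 \right)} \right)} + d{\left(y{\left(-4,4 \right)} \right)}\right) + v{\left(-184 \right)} = \left(\left(36 + 21^{2} - -891\right) + \left(21 + \frac{1}{15} \cdot 4\right)\right) - 184 = \left(\left(36 + 441 + 891\right) + \left(21 + \frac{4}{15}\right)\right) - 184 = \left(1368 + \frac{319}{15}\right) - 184 = \frac{20839}{15} - 184 = \frac{18079}{15}$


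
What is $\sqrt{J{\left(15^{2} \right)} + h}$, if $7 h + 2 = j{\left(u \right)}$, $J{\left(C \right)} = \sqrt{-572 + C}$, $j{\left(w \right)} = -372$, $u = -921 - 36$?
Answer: $\frac{\sqrt{-2618 + 49 i \sqrt{347}}}{7} \approx 1.2558 + 7.4166 i$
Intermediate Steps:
$u = -957$
$h = - \frac{374}{7}$ ($h = - \frac{2}{7} + \frac{1}{7} \left(-372\right) = - \frac{2}{7} - \frac{372}{7} = - \frac{374}{7} \approx -53.429$)
$\sqrt{J{\left(15^{2} \right)} + h} = \sqrt{\sqrt{-572 + 15^{2}} - \frac{374}{7}} = \sqrt{\sqrt{-572 + 225} - \frac{374}{7}} = \sqrt{\sqrt{-347} - \frac{374}{7}} = \sqrt{i \sqrt{347} - \frac{374}{7}} = \sqrt{- \frac{374}{7} + i \sqrt{347}}$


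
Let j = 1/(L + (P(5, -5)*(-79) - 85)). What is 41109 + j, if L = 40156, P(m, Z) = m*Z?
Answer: 1728469015/42046 ≈ 41109.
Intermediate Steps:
P(m, Z) = Z*m
j = 1/42046 (j = 1/(40156 + (-5*5*(-79) - 85)) = 1/(40156 + (-25*(-79) - 85)) = 1/(40156 + (1975 - 85)) = 1/(40156 + 1890) = 1/42046 ≈ 2.3783e-5)
41109 + j = 41109 + 1/42046 = 1728469015/42046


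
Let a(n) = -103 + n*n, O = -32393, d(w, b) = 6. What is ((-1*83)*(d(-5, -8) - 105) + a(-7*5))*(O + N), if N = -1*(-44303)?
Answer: 111227490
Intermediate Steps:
N = 44303
a(n) = -103 + n²
((-1*83)*(d(-5, -8) - 105) + a(-7*5))*(O + N) = ((-1*83)*(6 - 105) + (-103 + (-7*5)²))*(-32393 + 44303) = (-83*(-99) + (-103 + (-35)²))*11910 = (8217 + (-103 + 1225))*11910 = (8217 + 1122)*11910 = 9339*11910 = 111227490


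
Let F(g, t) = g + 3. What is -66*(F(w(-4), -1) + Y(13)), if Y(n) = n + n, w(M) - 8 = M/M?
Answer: -2508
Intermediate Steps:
w(M) = 9 (w(M) = 8 + M/M = 8 + 1 = 9)
Y(n) = 2*n
F(g, t) = 3 + g
-66*(F(w(-4), -1) + Y(13)) = -66*((3 + 9) + 2*13) = -66*(12 + 26) = -66*38 = -2508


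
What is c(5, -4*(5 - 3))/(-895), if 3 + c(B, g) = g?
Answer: 11/895 ≈ 0.012291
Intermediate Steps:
c(B, g) = -3 + g
c(5, -4*(5 - 3))/(-895) = (-3 - 4*(5 - 3))/(-895) = (-3 - 4*2)*(-1/895) = (-3 - 8)*(-1/895) = -11*(-1/895) = 11/895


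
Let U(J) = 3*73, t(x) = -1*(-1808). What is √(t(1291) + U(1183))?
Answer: √2027 ≈ 45.022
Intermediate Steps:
t(x) = 1808
U(J) = 219
√(t(1291) + U(1183)) = √(1808 + 219) = √2027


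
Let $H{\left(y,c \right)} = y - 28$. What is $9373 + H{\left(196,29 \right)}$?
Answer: $9541$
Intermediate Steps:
$H{\left(y,c \right)} = -28 + y$
$9373 + H{\left(196,29 \right)} = 9373 + \left(-28 + 196\right) = 9373 + 168 = 9541$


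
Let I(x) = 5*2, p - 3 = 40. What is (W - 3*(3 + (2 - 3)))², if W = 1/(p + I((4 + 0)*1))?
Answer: 100489/2809 ≈ 35.774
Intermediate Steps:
p = 43 (p = 3 + 40 = 43)
I(x) = 10
W = 1/53 (W = 1/(43 + 10) = 1/53 ≈ 0.018868)
(W - 3*(3 + (2 - 3)))² = (1/53 - 3*(3 + (2 - 3)))² = (1/53 - 3*(3 - 1))² = (1/53 - 3*2)² = (1/53 - 6)² = (-317/53)² = 100489/2809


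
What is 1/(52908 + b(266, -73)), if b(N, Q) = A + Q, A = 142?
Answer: 1/52977 ≈ 1.8876e-5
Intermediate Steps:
b(N, Q) = 142 + Q
1/(52908 + b(266, -73)) = 1/(52908 + (142 - 73)) = 1/(52908 + 69) = 1/52977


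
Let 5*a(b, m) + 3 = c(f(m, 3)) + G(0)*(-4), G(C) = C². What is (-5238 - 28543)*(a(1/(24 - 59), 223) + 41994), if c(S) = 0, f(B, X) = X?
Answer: -7092895227/5 ≈ -1.4186e+9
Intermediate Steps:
a(b, m) = -⅗ (a(b, m) = -⅗ + (0 + 0²*(-4))/5 = -⅗ + (0 + 0*(-4))/5 = -⅗ + (0 + 0)/5 = -⅗ + (⅕)*0 = -⅗ + 0 = -⅗)
(-5238 - 28543)*(a(1/(24 - 59), 223) + 41994) = (-5238 - 28543)*(-⅗ + 41994) = -33781*209967/5 = -7092895227/5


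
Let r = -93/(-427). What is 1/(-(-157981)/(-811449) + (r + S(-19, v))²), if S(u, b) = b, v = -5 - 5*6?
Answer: 147950684721/178962160901147 ≈ 0.00082671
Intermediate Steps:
v = -35 (v = -5 - 30 = -35)
r = 93/427 (r = -93*(-1/427) = 93/427 ≈ 0.21780)
1/(-(-157981)/(-811449) + (r + S(-19, v))²) = 1/(-(-157981)/(-811449) + (93/427 - 35)²) = 1/(-(-157981)*(-1)/811449 + (-14852/427)²) = 1/(-1*157981/811449 + 220581904/182329) = 1/(-157981/811449 + 220581904/182329) = 1/(178962160901147/147950684721) = 147950684721/178962160901147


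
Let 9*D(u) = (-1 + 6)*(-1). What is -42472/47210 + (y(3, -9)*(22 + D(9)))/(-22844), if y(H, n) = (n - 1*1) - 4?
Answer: -2151127973/2426546790 ≈ -0.88650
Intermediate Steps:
D(u) = -5/9 (D(u) = ((-1 + 6)*(-1))/9 = (5*(-1))/9 = (⅑)*(-5) = -5/9)
y(H, n) = -5 + n (y(H, n) = (n - 1) - 4 = (-1 + n) - 4 = -5 + n)
-42472/47210 + (y(3, -9)*(22 + D(9)))/(-22844) = -42472/47210 + ((-5 - 9)*(22 - 5/9))/(-22844) = -42472*1/47210 - 14*193/9*(-1/22844) = -21236/23605 - 2702/9*(-1/22844) = -21236/23605 + 1351/102798 = -2151127973/2426546790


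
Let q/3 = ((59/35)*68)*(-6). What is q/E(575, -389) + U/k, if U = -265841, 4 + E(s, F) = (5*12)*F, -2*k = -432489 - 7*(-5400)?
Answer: -50737825057/40309587570 ≈ -1.2587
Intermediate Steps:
k = 394689/2 (k = -(-432489 - 7*(-5400))/2 = -(-432489 - 1*(-37800))/2 = -(-432489 + 37800)/2 = -½*(-394689) = 394689/2 ≈ 1.9734e+5)
E(s, F) = -4 + 60*F (E(s, F) = -4 + (5*12)*F = -4 + 60*F)
q = -72216/35 (q = 3*(((59/35)*68)*(-6)) = 3*((4012/35)*(-6)) = 3*(-24072/35) = -72216/35 ≈ -2063.3)
q/E(575, -389) + U/k = -72216/(35*(-4 + 60*(-389))) - 265841/394689/2 = -72216/(35*(-4 - 23340)) - 265841*2/394689 = -72216/35/(-23344) - 531682/394689 = -72216/35*(-1/23344) - 531682/394689 = 9027/102130 - 531682/394689 = -50737825057/40309587570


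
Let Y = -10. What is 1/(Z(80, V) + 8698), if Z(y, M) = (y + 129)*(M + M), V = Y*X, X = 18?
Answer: -1/66542 ≈ -1.5028e-5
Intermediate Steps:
V = -180 (V = -10*18 = -180)
Z(y, M) = 2*M*(129 + y) (Z(y, M) = (129 + y)*(2*M) = 2*M*(129 + y))
1/(Z(80, V) + 8698) = 1/(2*(-180)*(129 + 80) + 8698) = 1/(2*(-180)*209 + 8698) = 1/(-75240 + 8698) = 1/(-66542) = -1/66542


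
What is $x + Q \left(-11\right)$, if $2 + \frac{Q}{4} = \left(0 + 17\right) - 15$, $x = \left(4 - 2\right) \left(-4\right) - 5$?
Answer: $-13$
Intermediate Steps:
$x = -13$ ($x = \left(4 - 2\right) \left(-4\right) - 5 = 2 \left(-4\right) - 5 = -8 - 5 = -13$)
$Q = 0$ ($Q = -8 + 4 \left(\left(0 + 17\right) - 15\right) = -8 + 4 \left(17 - 15\right) = -8 + 4 \cdot 2 = -8 + 8 = 0$)
$x + Q \left(-11\right) = -13 + 0 \left(-11\right) = -13 + 0 = -13$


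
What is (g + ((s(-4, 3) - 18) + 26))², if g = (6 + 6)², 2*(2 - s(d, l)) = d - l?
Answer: 99225/4 ≈ 24806.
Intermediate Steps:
s(d, l) = 2 + l/2 - d/2 (s(d, l) = 2 - (d - l)/2 = 2 + (l/2 - d/2) = 2 + l/2 - d/2)
g = 144 (g = 12² = 144)
(g + ((s(-4, 3) - 18) + 26))² = (144 + (((2 + (½)*3 - ½*(-4)) - 18) + 26))² = (144 + (((2 + 3/2 + 2) - 18) + 26))² = (144 + ((11/2 - 18) + 26))² = (144 + (-25/2 + 26))² = (144 + 27/2)² = (315/2)² = 99225/4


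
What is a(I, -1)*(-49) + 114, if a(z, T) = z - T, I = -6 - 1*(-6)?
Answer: 65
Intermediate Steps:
I = 0 (I = -6 + 6 = 0)
a(I, -1)*(-49) + 114 = (0 - 1*(-1))*(-49) + 114 = (0 + 1)*(-49) + 114 = 1*(-49) + 114 = -49 + 114 = 65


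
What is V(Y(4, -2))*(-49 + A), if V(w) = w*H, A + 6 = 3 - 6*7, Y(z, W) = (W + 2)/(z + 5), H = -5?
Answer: 0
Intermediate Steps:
Y(z, W) = (2 + W)/(5 + z)
A = -45 (A = -6 + (3 - 6*7) = -6 + (3 - 42) = -6 - 39 = -45)
V(w) = -5*w (V(w) = w*(-5) = -5*w)
V(Y(4, -2))*(-49 + A) = (-5*(2 - 2)/(5 + 4))*(-49 - 45) = -5*0/9*(-94) = -5*0*(-94) = 0*(-94) = 0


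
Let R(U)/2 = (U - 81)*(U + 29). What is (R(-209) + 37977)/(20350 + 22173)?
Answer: 142377/42523 ≈ 3.3482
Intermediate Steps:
R(U) = 2*(-81 + U)*(29 + U) (R(U) = 2*((U - 81)*(U + 29)) = 2*((-81 + U)*(29 + U)) = 2*(-81 + U)*(29 + U))
(R(-209) + 37977)/(20350 + 22173) = ((-4698 - 104*(-209) + 2*(-209)²) + 37977)/(20350 + 22173) = ((-4698 + 21736 + 2*43681) + 37977)/42523 = ((-4698 + 21736 + 87362) + 37977)*(1/42523) = (104400 + 37977)*(1/42523) = 142377*(1/42523) = 142377/42523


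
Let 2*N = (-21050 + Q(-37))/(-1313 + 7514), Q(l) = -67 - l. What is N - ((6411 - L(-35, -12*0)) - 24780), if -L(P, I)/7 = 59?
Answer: 111334616/6201 ≈ 17954.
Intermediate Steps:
L(P, I) = -413 (L(P, I) = -7*59 = -413)
N = -10540/6201 (N = ((-21050 + (-67 - 1*(-37)))/(-1313 + 7514))/2 = ((-21050 + (-67 + 37))/6201)/2 = ((-21050 - 30)*(1/6201))/2 = (-21080*1/6201)/2 = (½)*(-21080/6201) = -10540/6201 ≈ -1.6997)
N - ((6411 - L(-35, -12*0)) - 24780) = -10540/6201 - ((6411 - 1*(-413)) - 24780) = -10540/6201 - ((6411 + 413) - 24780) = -10540/6201 - (6824 - 24780) = -10540/6201 - 1*(-17956) = -10540/6201 + 17956 = 111334616/6201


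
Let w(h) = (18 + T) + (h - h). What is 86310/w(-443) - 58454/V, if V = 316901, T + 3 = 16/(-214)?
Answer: 2926541257132/506090897 ≈ 5782.6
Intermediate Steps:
T = -329/107 (T = -3 + 16/(-214) = -3 + 16*(-1/214) = -3 - 8/107 = -329/107 ≈ -3.0748)
w(h) = 1597/107 (w(h) = (18 - 329/107) + (h - h) = 1597/107 + 0 = 1597/107)
86310/w(-443) - 58454/V = 86310/(1597/107) - 58454/316901 = 86310*(107/1597) - 58454*1/316901 = 9235170/1597 - 58454/316901 = 2926541257132/506090897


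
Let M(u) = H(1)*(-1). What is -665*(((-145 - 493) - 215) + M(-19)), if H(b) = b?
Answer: 567910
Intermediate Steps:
M(u) = -1 (M(u) = 1*(-1) = -1)
-665*(((-145 - 493) - 215) + M(-19)) = -665*(((-145 - 493) - 215) - 1) = -665*((-638 - 215) - 1) = -665*(-853 - 1) = -665*(-854) = 567910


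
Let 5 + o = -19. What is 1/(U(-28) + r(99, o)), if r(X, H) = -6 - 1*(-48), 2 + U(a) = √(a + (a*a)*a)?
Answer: 2/1179 - I*√5495/11790 ≈ 0.0016964 - 0.0062874*I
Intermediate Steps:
o = -24 (o = -5 - 19 = -24)
U(a) = -2 + √(a + a³) (U(a) = -2 + √(a + (a*a)*a) = -2 + √(a + a²*a) = -2 + √(a + a³))
r(X, H) = 42 (r(X, H) = -6 + 48 = 42)
1/(U(-28) + r(99, o)) = 1/((-2 + √(-28 + (-28)³)) + 42) = 1/((-2 + √(-28 - 21952)) + 42) = 1/((-2 + √(-21980)) + 42) = 1/((-2 + 2*I*√5495) + 42) = 1/(40 + 2*I*√5495)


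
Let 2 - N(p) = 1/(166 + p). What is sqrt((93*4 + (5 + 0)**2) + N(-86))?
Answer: sqrt(159595)/20 ≈ 19.975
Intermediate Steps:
N(p) = 2 - 1/(166 + p)
sqrt((93*4 + (5 + 0)**2) + N(-86)) = sqrt((93*4 + (5 + 0)**2) + (331 + 2*(-86))/(166 - 86)) = sqrt((372 + 5**2) + (331 - 172)/80) = sqrt((372 + 25) + (1/80)*159) = sqrt(397 + 159/80) = sqrt(31919/80) = sqrt(159595)/20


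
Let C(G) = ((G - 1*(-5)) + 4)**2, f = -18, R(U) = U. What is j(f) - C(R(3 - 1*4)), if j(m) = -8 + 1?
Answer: -71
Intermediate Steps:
C(G) = (9 + G)**2 (C(G) = ((G + 5) + 4)**2 = ((5 + G) + 4)**2 = (9 + G)**2)
j(m) = -7
j(f) - C(R(3 - 1*4)) = -7 - (9 + (3 - 1*4))**2 = -7 - (9 + (3 - 4))**2 = -7 - (9 - 1)**2 = -7 - 1*8**2 = -7 - 1*64 = -7 - 64 = -71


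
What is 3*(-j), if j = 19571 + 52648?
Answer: -216657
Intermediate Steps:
j = 72219
3*(-j) = 3*(-1*72219) = 3*(-72219) = -216657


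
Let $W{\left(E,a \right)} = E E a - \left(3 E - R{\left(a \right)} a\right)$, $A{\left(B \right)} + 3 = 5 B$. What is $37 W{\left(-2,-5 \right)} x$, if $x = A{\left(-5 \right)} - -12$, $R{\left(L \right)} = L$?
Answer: $-6512$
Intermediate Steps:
$A{\left(B \right)} = -3 + 5 B$
$W{\left(E,a \right)} = a^{2} - 3 E + a E^{2}$ ($W{\left(E,a \right)} = E E a - \left(3 E - a a\right) = E^{2} a - \left(- a^{2} + 3 E\right) = a E^{2} - \left(- a^{2} + 3 E\right) = a^{2} - 3 E + a E^{2}$)
$x = -16$ ($x = \left(-3 + 5 \left(-5\right)\right) - -12 = \left(-3 - 25\right) + 12 = -28 + 12 = -16$)
$37 W{\left(-2,-5 \right)} x = 37 \left(\left(-5\right)^{2} - -6 - 5 \left(-2\right)^{2}\right) \left(-16\right) = 37 \left(25 + 6 - 20\right) \left(-16\right) = 37 \cdot 11 \left(-16\right) = 407 \left(-16\right) = -6512$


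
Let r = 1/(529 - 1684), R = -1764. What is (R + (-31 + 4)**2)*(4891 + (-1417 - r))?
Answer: -276860499/77 ≈ -3.5956e+6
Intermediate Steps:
r = -1/1155 (r = 1/(-1155) = -1/1155 ≈ -0.00086580)
(R + (-31 + 4)**2)*(4891 + (-1417 - r)) = (-1764 + (-31 + 4)**2)*(4891 + (-1417 - 1*(-1/1155))) = (-1764 + (-27)**2)*(4891 + (-1417 + 1/1155)) = (-1764 + 729)*(4891 - 1636634/1155) = -1035*4012471/1155 = -276860499/77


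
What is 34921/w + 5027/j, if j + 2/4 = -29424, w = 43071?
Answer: 33102655/51728271 ≈ 0.63993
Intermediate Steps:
j = -58849/2 (j = -½ - 29424 = -58849/2 ≈ -29425.)
34921/w + 5027/j = 34921/43071 + 5027/(-58849/2) = 34921*(1/43071) + 5027*(-2/58849) = 34921/43071 - 10054/58849 = 33102655/51728271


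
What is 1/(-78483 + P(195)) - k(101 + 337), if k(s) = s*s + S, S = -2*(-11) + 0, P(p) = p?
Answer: -15020805409/78288 ≈ -1.9187e+5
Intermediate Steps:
S = 22 (S = 22 + 0 = 22)
k(s) = 22 + s² (k(s) = s*s + 22 = s² + 22 = 22 + s²)
1/(-78483 + P(195)) - k(101 + 337) = 1/(-78483 + 195) - (22 + (101 + 337)²) = 1/(-78288) - (22 + 438²) = -1/78288 - (22 + 191844) = -1/78288 - 1*191866 = -1/78288 - 191866 = -15020805409/78288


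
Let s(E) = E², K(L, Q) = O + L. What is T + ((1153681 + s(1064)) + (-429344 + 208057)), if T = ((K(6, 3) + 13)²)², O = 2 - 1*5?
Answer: 2130026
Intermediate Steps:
O = -3 (O = 2 - 5 = -3)
K(L, Q) = -3 + L
T = 65536 (T = (((-3 + 6) + 13)²)² = ((3 + 13)²)² = (16²)² = 256² = 65536)
T + ((1153681 + s(1064)) + (-429344 + 208057)) = 65536 + ((1153681 + 1064²) + (-429344 + 208057)) = 65536 + ((1153681 + 1132096) - 221287) = 65536 + (2285777 - 221287) = 65536 + 2064490 = 2130026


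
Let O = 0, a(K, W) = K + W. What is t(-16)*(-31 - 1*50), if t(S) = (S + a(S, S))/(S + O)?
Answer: -243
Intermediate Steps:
t(S) = 3 (t(S) = (S + (S + S))/(S + 0) = (S + 2*S)/S = (3*S)/S = 3)
t(-16)*(-31 - 1*50) = 3*(-31 - 1*50) = 3*(-31 - 50) = 3*(-81) = -243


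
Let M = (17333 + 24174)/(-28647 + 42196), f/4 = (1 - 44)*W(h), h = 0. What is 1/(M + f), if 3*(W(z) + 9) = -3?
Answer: 13549/23345787 ≈ 0.00058036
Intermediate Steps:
W(z) = -10 (W(z) = -9 + (⅓)*(-3) = -9 - 1 = -10)
f = 1720 (f = 4*((1 - 44)*(-10)) = 4*(-43*(-10)) = 4*430 = 1720)
M = 41507/13549 ≈ 3.0635
1/(M + f) = 1/(41507/13549 + 1720) = 1/(23345787/13549) = 13549/23345787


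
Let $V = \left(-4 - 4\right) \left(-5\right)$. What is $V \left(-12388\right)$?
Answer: $-495520$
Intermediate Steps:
$V = 40$ ($V = \left(-8\right) \left(-5\right) = 40$)
$V \left(-12388\right) = 40 \left(-12388\right) = -495520$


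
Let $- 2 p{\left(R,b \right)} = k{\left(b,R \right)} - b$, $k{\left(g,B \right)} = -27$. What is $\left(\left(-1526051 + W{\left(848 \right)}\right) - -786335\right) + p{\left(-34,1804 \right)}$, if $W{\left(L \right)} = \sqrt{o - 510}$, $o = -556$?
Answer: $- \frac{1477601}{2} + i \sqrt{1066} \approx -7.388 \cdot 10^{5} + 32.65 i$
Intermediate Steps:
$W{\left(L \right)} = i \sqrt{1066}$ ($W{\left(L \right)} = \sqrt{-556 - 510} = \sqrt{-1066} = i \sqrt{1066}$)
$p{\left(R,b \right)} = \frac{27}{2} + \frac{b}{2}$ ($p{\left(R,b \right)} = - \frac{-27 - b}{2} = \frac{27}{2} + \frac{b}{2}$)
$\left(\left(-1526051 + W{\left(848 \right)}\right) - -786335\right) + p{\left(-34,1804 \right)} = \left(\left(-1526051 + i \sqrt{1066}\right) - -786335\right) + \left(\frac{27}{2} + \frac{1}{2} \cdot 1804\right) = \left(\left(-1526051 + i \sqrt{1066}\right) + 786335\right) + \left(\frac{27}{2} + 902\right) = \left(-739716 + i \sqrt{1066}\right) + \frac{1831}{2} = - \frac{1477601}{2} + i \sqrt{1066}$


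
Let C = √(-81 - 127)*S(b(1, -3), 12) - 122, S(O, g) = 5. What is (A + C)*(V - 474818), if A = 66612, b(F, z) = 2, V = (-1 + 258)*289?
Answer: -26632237050 - 8010900*I*√13 ≈ -2.6632e+10 - 2.8884e+7*I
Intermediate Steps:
V = 74273 (V = 257*289 = 74273)
C = -122 + 20*I*√13 (C = √(-81 - 127)*5 - 122 = √(-208)*5 - 122 = (4*I*√13)*5 - 122 = 20*I*√13 - 122 = -122 + 20*I*√13 ≈ -122.0 + 72.111*I)
(A + C)*(V - 474818) = (66612 + (-122 + 20*I*√13))*(74273 - 474818) = (66490 + 20*I*√13)*(-400545) = -26632237050 - 8010900*I*√13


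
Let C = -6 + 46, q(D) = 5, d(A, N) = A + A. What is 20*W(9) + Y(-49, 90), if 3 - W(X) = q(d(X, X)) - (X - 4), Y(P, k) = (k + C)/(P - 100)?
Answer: 8810/149 ≈ 59.128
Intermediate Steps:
d(A, N) = 2*A
C = 40
Y(P, k) = (40 + k)/(-100 + P) (Y(P, k) = (k + 40)/(P - 100) = (40 + k)/(-100 + P))
W(X) = -6 + X (W(X) = 3 - (5 - (X - 4)) = 3 - (5 - (-4 + X)) = 3 - (5 + (4 - X)) = 3 - (9 - X) = 3 + (-9 + X) = -6 + X)
20*W(9) + Y(-49, 90) = 20*(-6 + 9) + (40 + 90)/(-100 - 49) = 20*3 + 130/(-149) = 60 - 1/149*130 = 60 - 130/149 = 8810/149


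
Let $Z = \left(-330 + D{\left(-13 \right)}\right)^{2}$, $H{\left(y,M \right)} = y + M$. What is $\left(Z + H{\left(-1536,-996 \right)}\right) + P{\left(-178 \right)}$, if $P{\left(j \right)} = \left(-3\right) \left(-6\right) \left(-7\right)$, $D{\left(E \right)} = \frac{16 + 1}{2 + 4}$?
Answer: $\frac{3757681}{36} \approx 1.0438 \cdot 10^{5}$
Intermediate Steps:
$H{\left(y,M \right)} = M + y$
$D{\left(E \right)} = \frac{17}{6}$
$P{\left(j \right)} = -126$ ($P{\left(j \right)} = 18 \left(-7\right) = -126$)
$Z = \frac{3853369}{36}$ ($Z = \left(-330 + \frac{17}{6}\right)^{2} = \left(- \frac{1963}{6}\right)^{2} = \frac{3853369}{36} \approx 1.0704 \cdot 10^{5}$)
$\left(Z + H{\left(-1536,-996 \right)}\right) + P{\left(-178 \right)} = \left(\frac{3853369}{36} - 2532\right) - 126 = \frac{3762217}{36} - 126 = \frac{3757681}{36}$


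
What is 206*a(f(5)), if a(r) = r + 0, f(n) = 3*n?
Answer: 3090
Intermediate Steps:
a(r) = r
206*a(f(5)) = 206*(3*5) = 206*15 = 3090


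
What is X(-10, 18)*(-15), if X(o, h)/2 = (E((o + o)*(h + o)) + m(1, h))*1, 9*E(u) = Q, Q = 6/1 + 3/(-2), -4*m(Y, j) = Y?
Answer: -15/2 ≈ -7.5000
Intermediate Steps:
m(Y, j) = -Y/4
Q = 9/2 (Q = 6*1 + 3*(-½) = 6 - 3/2 = 9/2 ≈ 4.5000)
E(u) = ½ (E(u) = (⅑)*(9/2) = ½)
X(o, h) = ½ (X(o, h) = 2*((½ - ¼*1)*1) = 2*((½ - ¼)*1) = 2*((¼)*1) = 2*(¼) = ½)
X(-10, 18)*(-15) = (½)*(-15) = -15/2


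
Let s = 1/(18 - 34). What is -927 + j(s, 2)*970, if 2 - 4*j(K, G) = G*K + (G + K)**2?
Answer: -676869/512 ≈ -1322.0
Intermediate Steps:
s = -1/16 (s = 1/(-16) = -1/16 ≈ -0.062500)
j(K, G) = 1/2 - (G + K)**2/4 - G*K/4 (j(K, G) = 1/2 - (G*K + (G + K)**2)/4 = 1/2 - ((G + K)**2 + G*K)/4 = 1/2 + (-(G + K)**2/4 - G*K/4) = 1/2 - (G + K)**2/4 - G*K/4)
-927 + j(s, 2)*970 = -927 + (1/2 - (2 - 1/16)**2/4 - 1/4*2*(-1/16))*970 = -927 + (1/2 - (31/16)**2/4 + 1/32)*970 = -927 + (1/2 - 1/4*961/256 + 1/32)*970 = -927 + (1/2 - 961/1024 + 1/32)*970 = -927 - 417/1024*970 = -927 - 202245/512 = -676869/512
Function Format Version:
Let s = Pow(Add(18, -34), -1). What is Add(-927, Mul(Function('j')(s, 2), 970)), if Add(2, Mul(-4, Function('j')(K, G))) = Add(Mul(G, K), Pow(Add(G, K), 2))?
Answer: Rational(-676869, 512) ≈ -1322.0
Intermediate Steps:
s = Rational(-1, 16) (s = Pow(-16, -1) = Rational(-1, 16) ≈ -0.062500)
Function('j')(K, G) = Add(Rational(1, 2), Mul(Rational(-1, 4), Pow(Add(G, K), 2)), Mul(Rational(-1, 4), G, K)) (Function('j')(K, G) = Add(Rational(1, 2), Mul(Rational(-1, 4), Add(Mul(G, K), Pow(Add(G, K), 2)))) = Add(Rational(1, 2), Mul(Rational(-1, 4), Add(Pow(Add(G, K), 2), Mul(G, K)))) = Add(Rational(1, 2), Add(Mul(Rational(-1, 4), Pow(Add(G, K), 2)), Mul(Rational(-1, 4), G, K))) = Add(Rational(1, 2), Mul(Rational(-1, 4), Pow(Add(G, K), 2)), Mul(Rational(-1, 4), G, K)))
Add(-927, Mul(Function('j')(s, 2), 970)) = Add(-927, Mul(Add(Rational(1, 2), Mul(Rational(-1, 4), Pow(Add(2, Rational(-1, 16)), 2)), Mul(Rational(-1, 4), 2, Rational(-1, 16))), 970)) = Add(-927, Mul(Add(Rational(1, 2), Mul(Rational(-1, 4), Pow(Rational(31, 16), 2)), Rational(1, 32)), 970)) = Add(-927, Mul(Add(Rational(1, 2), Mul(Rational(-1, 4), Rational(961, 256)), Rational(1, 32)), 970)) = Add(-927, Mul(Add(Rational(1, 2), Rational(-961, 1024), Rational(1, 32)), 970)) = Add(-927, Mul(Rational(-417, 1024), 970)) = Add(-927, Rational(-202245, 512)) = Rational(-676869, 512)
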